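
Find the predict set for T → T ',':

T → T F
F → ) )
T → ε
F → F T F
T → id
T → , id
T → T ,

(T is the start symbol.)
{ ')', ',', 'id' }

PREDICT(T → T ',') = (FIRST(RHS) \ {ε}) ∪ (FOLLOW(T) if ε ∈ FIRST(RHS), i.e. RHS ⇒* ε)
FIRST(T) = { ')', ',', 'id', ε }
FIRST(T ',') = { ')', ',', 'id' }
ε ∉ FIRST(T ','), so FOLLOW(T) is not added.
PREDICT(T → T ',') = { ')', ',', 'id' }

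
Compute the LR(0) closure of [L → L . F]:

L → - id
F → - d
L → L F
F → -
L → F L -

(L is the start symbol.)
{ [F → . - d], [F → . -], [L → L . F] }

To compute CLOSURE, for each item [A → α.Bβ] where B is a non-terminal, add [B → .γ] for all productions B → γ; repeat for the newly added items until nothing changes.

Start with: [L → L . F]
  [L → L . F] has the dot before F: add [F → . - d], [F → . -]
No further items can be added.

CLOSURE = { [F → . - d], [F → . -], [L → L . F] }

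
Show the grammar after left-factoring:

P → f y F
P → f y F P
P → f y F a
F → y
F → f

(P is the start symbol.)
Left-factoring transforms A → αβ₁ | αβ₂ into A → αA' and A' → β₁ | β₂
(α is the longest common prefix among the alternatives). Repeat until
no nonterminal has two alternatives with a common prefix.

Round 1: P has alternatives sharing prefix 'f y F'. Introduce P': P → f y F P'
  Add: P' → ε
  Add: P' → P
  Add: P' → a

No remaining common prefixes — done.

Resulting grammar:
P → f y F P'
P' → ε
P' → P
P' → a
F → y
F → f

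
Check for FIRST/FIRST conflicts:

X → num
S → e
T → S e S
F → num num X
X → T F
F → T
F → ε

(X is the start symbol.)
No FIRST/FIRST conflicts.

A FIRST/FIRST conflict occurs when two productions N → α and N → β for the same non-terminal have FIRST(α) ∩ FIRST(β) ≠ ∅ (with ε ∈ FIRST of a nullable right-hand side, so two nullable alternatives also conflict).

FIRST sets of the non-terminals at (or reachable through a nullable prefix from) the front of some alternative:
  FIRST(T) = { 'e' }

Productions for X:
  X → num: FIRST = { 'num' }
  X → T F: FIRST = { 'e' }
Productions for F:
  F → num num X: FIRST = { 'num' }
  F → T: FIRST = { 'e' }
  F → ε: FIRST = { ε }
S, T have only one production, so no FIRST/FIRST conflict is possible there.

All alternatives of each non-terminal have pairwise disjoint FIRST sets.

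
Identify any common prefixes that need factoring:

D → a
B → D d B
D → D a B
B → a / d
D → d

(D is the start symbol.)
Left-factoring is needed when two productions for the same non-terminal
share a common prefix on the right-hand side.

Productions for D:
  D → a
  D → D a B
  D → d
Productions for B:
  B → D d B
  B → a / d

No common prefixes found.

Answer: No, left-factoring is not needed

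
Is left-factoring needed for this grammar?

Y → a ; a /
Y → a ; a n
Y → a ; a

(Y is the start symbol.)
Left-factoring is needed when two productions for the same non-terminal
share a common prefix on the right-hand side.

Productions for Y:
  Y → a ; a /
  Y → a ; a n
  Y → a ; a

Found common prefix 'a ; a' in productions for Y

Answer: Yes, Y has productions with common prefix 'a ; a'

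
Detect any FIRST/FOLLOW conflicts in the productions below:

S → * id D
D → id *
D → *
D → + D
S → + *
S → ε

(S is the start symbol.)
A FIRST/FOLLOW conflict occurs when a non-terminal N has a nullable alternative N → β (β ⇒* ε) and another alternative N → α with FIRST(α) ∩ FOLLOW(N) ≠ ∅: on such a lookahead the parser cannot decide between expanding α and letting N vanish via β.

Nullable non-terminals: S.

S: nullable alternative(s) S → ε; FOLLOW(S) = { $ }
  S → * id D: FIRST \ {ε} = { '*' } — disjoint from FOLLOW(S)
  S → + *: FIRST \ {ε} = { '+' } — disjoint from FOLLOW(S)
  S → ε: FIRST \ {ε} = { } — this is the only nullable alternative, skip

D has no nullable alternative, so no FIRST/FOLLOW check is needed there.

No FIRST/FOLLOW conflicts found.

Answer: No FIRST/FOLLOW conflicts.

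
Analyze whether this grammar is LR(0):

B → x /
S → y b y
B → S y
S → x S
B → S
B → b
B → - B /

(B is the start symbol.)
No. Shift-reduce conflict between [B → S .] and [B → S . y]

A grammar is LR(0) if no state in the canonical LR(0) collection has:
  - both a shift item (dot before a terminal) and a complete item (shift-reduce conflict), or
  - two or more complete items (reduce-reduce conflict; the accept item [B' → B .] counts as a complete item here).

Augment with B' → B and build the canonical LR(0) collection (I0 = CLOSURE({[B' → . B]}), then GOTO on every symbol after a dot until no new states appear). It has 15 states:
  I0: { [B → . - B /], [B → . S y], [B → . S], [B → . b], [B → . x /], [B' → . B], [S → . x S], [S → . y b y] }  — shift
  I1: { [B → - . B /], [B → . - B /], [B → . S y], [B → . S], [B → . b], [B → . x /], [S → . x S], [S → . y b y] }  — shift
  I2: { [B' → B .] }  — accept
  I3: { [B → S . y], [B → S .] }  — shift, reduce
  I4: { [B → b .] }  — reduce
  I5: { [B → x . /], [S → . x S], [S → . y b y], [S → x . S] }  — shift
  I6: { [S → y . b y] }  — shift
  I7: { [S → y b . y] }  — shift
  I8: { [S → y b y .] }  — reduce
  I9: { [B → x / .] }  — reduce
  I10: { [S → x S .] }  — reduce
  I11: { [S → . x S], [S → . y b y], [S → x . S] }  — shift
  I12: { [B → S y .] }  — reduce
  I13: { [B → - B . /] }  — shift
  I14: { [B → - B / .] }  — reduce

Conflict in state I3:
  Shift-reduce conflict between [B → S .] and [B → S . y]
So the grammar is NOT LR(0).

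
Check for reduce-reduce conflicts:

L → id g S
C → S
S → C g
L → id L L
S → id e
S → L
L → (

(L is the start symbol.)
A reduce-reduce conflict occurs when an LR(0) state has two complete items [A → α .] and [B → β .] — both call for a reduction, and with no lookahead the parser cannot choose between them.

Augment with L' → L and build the canonical LR(0) collection (I0 = CLOSURE({[L' → . L]}), then GOTO on every symbol after a dot until no new states appear). It has 13 states:
  I0: { [L → . (], [L → . id L L], [L → . id g S], [L' → . L] }  — shift
  I1: { [L → ( .] }  — reduce
  I2: { [L' → L .] }  — accept
  I3: { [L → . (], [L → . id L L], [L → . id g S], [L → id . L L], [L → id . g S] }  — shift
  I4: { [L → . (], [L → . id L L], [L → . id g S], [L → id L . L] }  — shift
  I5: { [C → . S], [L → . (], [L → . id L L], [L → . id g S], [L → id g . S], [S → . C g], [S → . L], [S → . id e] }  — shift
  I6: { [S → C . g] }  — shift
  I7: { [S → L .] }  — reduce
  I8: { [C → S .], [L → id g S .] }  — 2 reduces
  I9: { [L → . (], [L → . id L L], [L → . id g S], [L → id . L L], [L → id . g S], [S → id . e] }  — shift
  I10: { [S → id e .] }  — reduce
  I11: { [S → C g .] }  — reduce
  I12: { [L → id L L .] }  — reduce

I8 contains complete items [C → S .], [L → id g S .] — reduce-reduce conflict.

Answer: Yes — I8: [C → S .] vs [L → id g S .]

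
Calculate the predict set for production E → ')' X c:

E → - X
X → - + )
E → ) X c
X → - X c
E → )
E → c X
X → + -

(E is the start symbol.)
PREDICT(E → ')' X c) = (FIRST(RHS) \ {ε}) ∪ (FOLLOW(E) if ε ∈ FIRST(RHS), i.e. RHS ⇒* ε)
FIRST(')' X c) = { ')' }
ε ∉ FIRST(')' X c), so FOLLOW(E) is not added.
PREDICT(E → ')' X c) = { ')' }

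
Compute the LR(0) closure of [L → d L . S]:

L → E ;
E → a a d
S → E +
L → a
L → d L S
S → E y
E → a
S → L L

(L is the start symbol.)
{ [E → . a a d], [E → . a], [L → . E ;], [L → . a], [L → . d L S], [L → d L . S], [S → . E +], [S → . E y], [S → . L L] }

To compute CLOSURE, for each item [A → α.Bβ] where B is a non-terminal, add [B → .γ] for all productions B → γ; repeat for the newly added items until nothing changes.

Start with: [L → d L . S]
  [L → d L . S] has the dot before S: add [S → . E +], [S → . E y], [S → . L L]
  [S → . E +] has the dot before E: add [E → . a a d], [E → . a]
  [S → . L L] has the dot before L: add [L → . E ;], [L → . a], [L → . d L S]
No further items can be added.

CLOSURE = { [E → . a a d], [E → . a], [L → . E ;], [L → . a], [L → . d L S], [L → d L . S], [S → . E +], [S → . E y], [S → . L L] }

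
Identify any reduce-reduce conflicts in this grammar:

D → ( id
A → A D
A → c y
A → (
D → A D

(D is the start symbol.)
A reduce-reduce conflict occurs when an LR(0) state has two complete items [A → α .] and [B → β .] — both call for a reduction, and with no lookahead the parser cannot choose between them.

Augment with D' → D and build the canonical LR(0) collection (I0 = CLOSURE({[D' → . D]}), then GOTO on every symbol after a dot until no new states appear). It has 8 states:
  I0: { [A → . (], [A → . A D], [A → . c y], [D → . ( id], [D → . A D], [D' → . D] }  — shift
  I1: { [A → ( .], [D → ( . id] }  — shift, reduce
  I2: { [A → . (], [A → . A D], [A → . c y], [A → A . D], [D → . ( id], [D → . A D], [D → A . D] }  — shift
  I3: { [D' → D .] }  — accept
  I4: { [A → c . y] }  — shift
  I5: { [A → c y .] }  — reduce
  I6: { [A → A D .], [D → A D .] }  — 2 reduces
  I7: { [D → ( id .] }  — reduce

I6 contains complete items [A → A D .], [D → A D .] — reduce-reduce conflict.

Answer: Yes — I6: [A → A D .] vs [D → A D .]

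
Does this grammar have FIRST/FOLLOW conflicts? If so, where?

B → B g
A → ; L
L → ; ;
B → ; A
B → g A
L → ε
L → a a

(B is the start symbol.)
Nullable non-terminals: L.

L: nullable alternative(s) L → ε; FOLLOW(L) = { $, 'g' }
  L → ; ;: FIRST \ {ε} = { ';' } — disjoint from FOLLOW(L)
  L → ε: FIRST \ {ε} = { } — this is the only nullable alternative, skip
  L → a a: FIRST \ {ε} = { 'a' } — disjoint from FOLLOW(L)

A, B have no nullable alternative, so no FIRST/FOLLOW check is needed there.

No FIRST/FOLLOW conflicts found.

Answer: No FIRST/FOLLOW conflicts.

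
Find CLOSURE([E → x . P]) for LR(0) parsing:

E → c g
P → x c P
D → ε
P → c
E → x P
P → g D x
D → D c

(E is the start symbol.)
To compute CLOSURE, for each item [A → α.Bβ] where B is a non-terminal, add [B → .γ] for all productions B → γ; repeat for the newly added items until nothing changes.

Start with: [E → x . P]
  [E → x . P] has the dot before P: add [P → . x c P], [P → . c], [P → . g D x]
No further items can be added.

CLOSURE = { [E → x . P], [P → . c], [P → . g D x], [P → . x c P] }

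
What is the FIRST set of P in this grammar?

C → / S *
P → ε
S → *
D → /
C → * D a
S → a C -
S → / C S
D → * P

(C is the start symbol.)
From P → ε:
  - ε-production, so ε ∈ FIRST(P)

Collecting: FIRST(P) = { ε }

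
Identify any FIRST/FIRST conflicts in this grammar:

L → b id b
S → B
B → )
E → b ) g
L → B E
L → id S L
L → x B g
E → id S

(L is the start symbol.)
No FIRST/FIRST conflicts.

FIRST sets of the non-terminals at (or reachable through a nullable prefix from) the front of some alternative:
  FIRST(B) = { ')' }

Productions for L:
  L → b id b: FIRST = { 'b' }
  L → B E: FIRST = { ')' }
  L → id S L: FIRST = { 'id' }
  L → x B g: FIRST = { 'x' }
Productions for E:
  E → b ) g: FIRST = { 'b' }
  E → id S: FIRST = { 'id' }
S, B have only one production, so no FIRST/FIRST conflict is possible there.

All alternatives of each non-terminal have pairwise disjoint FIRST sets.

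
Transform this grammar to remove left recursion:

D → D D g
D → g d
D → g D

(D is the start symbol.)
D is directly left-recursive. The standard transformation for
  A → A α₁ | ... | A α_m | β₁ | ... | β_n
is
  A  → β₁ A' | ... | β_n A'
  A' → α₁ A' | ... | α_m A' | ε

D → g d becomes D → g d D'
D → g D becomes D → g D D'
D → D D g becomes D' → D g D'
Add D' → ε

Resulting grammar:
D → g d D'
D → g D D'
D' → D g D'
D' → ε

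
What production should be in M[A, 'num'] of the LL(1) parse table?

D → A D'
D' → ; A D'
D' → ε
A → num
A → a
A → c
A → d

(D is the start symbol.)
A → num

To find M[A, 'num'], we find productions for A where 'num' is in the predict set (PREDICT(N → α) = (FIRST(α) \ {ε}) ∪ (FOLLOW(N) if α ⇒* ε)).

A → num: PREDICT = { 'num' }
  'num' is in predict set, so this production goes in M[A, 'num']
A → a: PREDICT = { 'a' }
A → c: PREDICT = { 'c' }
A → d: PREDICT = { 'd' }

M[A, 'num'] = A → num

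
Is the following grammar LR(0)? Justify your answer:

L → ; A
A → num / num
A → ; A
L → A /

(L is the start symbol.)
A grammar is LR(0) if no state in the canonical LR(0) collection has:
  - both a shift item (dot before a terminal) and a complete item (shift-reduce conflict), or
  - two or more complete items (reduce-reduce conflict; the accept item [L' → L .] counts as a complete item here).

Augment with L' → L and build the canonical LR(0) collection (I0 = CLOSURE({[L' → . L]}), then GOTO on every symbol after a dot until no new states appear). It has 11 states:
  I0: { [A → . ; A], [A → . num / num], [L → . ; A], [L → . A /], [L' → . L] }  — shift
  I1: { [A → . ; A], [A → . num / num], [A → ; . A], [L → ; . A] }  — shift
  I2: { [L → A . /] }  — shift
  I3: { [L' → L .] }  — accept
  I4: { [A → num . / num] }  — shift
  I5: { [A → num / . num] }  — shift
  I6: { [A → num / num .] }  — reduce
  I7: { [L → A / .] }  — reduce
  I8: { [A → . ; A], [A → . num / num], [A → ; . A] }  — shift
  I9: { [A → ; A .], [L → ; A .] }  — 2 reduces
  I10: { [A → ; A .] }  — reduce

Conflict in state I9:
  Reduce-reduce conflict: [A → ; A .] and [L → ; A .]
So the grammar is NOT LR(0).

Answer: No. Reduce-reduce conflict: [A → ; A .] and [L → ; A .]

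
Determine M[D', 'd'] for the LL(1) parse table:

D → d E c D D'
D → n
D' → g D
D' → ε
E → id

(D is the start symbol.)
To find M[D', 'd'], we find productions for D' where 'd' is in the predict set (PREDICT(N → α) = (FIRST(α) \ {ε}) ∪ (FOLLOW(N) if α ⇒* ε)).

Relevant sets:
  FOLLOW(D') = { $, 'g' }

D' → g D: PREDICT = { 'g' }
D' → ε: PREDICT = { $, 'g' }

M[D', 'd'] is empty (no production applies)

Answer: Empty (error entry)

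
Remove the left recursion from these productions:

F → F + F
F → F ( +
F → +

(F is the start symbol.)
F is directly left-recursive. The standard transformation for
  A → A α₁ | ... | A α_m | β₁ | ... | β_n
is
  A  → β₁ A' | ... | β_n A'
  A' → α₁ A' | ... | α_m A' | ε

F → + becomes F → + F'
F → F + F becomes F' → + F F'
F → F ( + becomes F' → ( + F'
Add F' → ε

Resulting grammar:
F → + F'
F' → + F F'
F' → ( + F'
F' → ε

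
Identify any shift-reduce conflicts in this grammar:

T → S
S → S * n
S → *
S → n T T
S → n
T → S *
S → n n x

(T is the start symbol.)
A shift-reduce conflict occurs when an LR(0) state has both:
  - a complete (reduce) item [A → α .] (dot at the end), and
  - a shift item [B → β . c γ] (dot before a terminal).

Augment with T' → T and build the canonical LR(0) collection (I0 = CLOSURE({[T' → . T]}), then GOTO on every symbol after a dot until no new states appear). It has 11 states:
  I0: { [S → . *], [S → . S * n], [S → . n T T], [S → . n n x], [S → . n], [T → . S *], [T → . S], [T' → . T] }  — shift
  I1: { [S → * .] }  — reduce
  I2: { [S → S . * n], [T → S . *], [T → S .] }  — shift, reduce
  I3: { [T' → T .] }  — accept
  I4: { [S → . *], [S → . S * n], [S → . n T T], [S → . n n x], [S → . n], [S → n . T T], [S → n . n x], [S → n .], [T → . S *], [T → . S] }  — shift, reduce
  I5: { [S → . *], [S → . S * n], [S → . n T T], [S → . n n x], [S → . n], [S → n T . T], [T → . S *], [T → . S] }  — shift
  I6: { [S → . *], [S → . S * n], [S → . n T T], [S → . n n x], [S → . n], [S → n . T T], [S → n . n x], [S → n .], [S → n n . x], [T → . S *], [T → . S] }  — shift, reduce
  I7: { [S → n n x .] }  — reduce
  I8: { [S → n T T .] }  — reduce
  I9: { [S → S * . n], [T → S * .] }  — shift, reduce
  I10: { [S → S * n .] }  — reduce

I2 contains reduce item [T → S .] and shift items [S → S . * n], [T → S . *] — shift-reduce conflict.
I4 contains reduce item [S → n .] and shift items [S → . *], [S → . n], [S → . n T T], [S → . n n x], [S → n . n x] — shift-reduce conflict.
I6 contains reduce item [S → n .] and shift items [S → . *], [S → . n], [S → . n T T], [S → . n n x], [S → n . n x], [S → n n . x] — shift-reduce conflict.
I9 contains reduce item [T → S * .] and shift item [S → S * . n] — shift-reduce conflict.

Answer: Yes — I2: [T → S .] vs [S → S . * n]; I4: [S → n .] vs [S → . *]; I6: [S → n .] vs [S → . *]; I9: [T → S * .] vs [S → S * . n]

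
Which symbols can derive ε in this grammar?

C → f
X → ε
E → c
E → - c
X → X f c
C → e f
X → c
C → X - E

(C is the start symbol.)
{ 'X' }

ε-productions: X → ε
So X is immediately nullable.
No further non-terminal can be added: every production for the remaining non-terminals contains a terminal or a non-nullable non-terminal.
Nullable = { 'X' }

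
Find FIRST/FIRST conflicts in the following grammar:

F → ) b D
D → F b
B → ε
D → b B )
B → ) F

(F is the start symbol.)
A FIRST/FIRST conflict occurs when two productions N → α and N → β for the same non-terminal have FIRST(α) ∩ FIRST(β) ≠ ∅ (with ε ∈ FIRST of a nullable right-hand side, so two nullable alternatives also conflict).

FIRST sets of the non-terminals at (or reachable through a nullable prefix from) the front of some alternative:
  FIRST(F) = { ')' }

Productions for D:
  D → F b: FIRST = { ')' }
  D → b B ): FIRST = { 'b' }
Productions for B:
  B → ε: FIRST = { ε }
  B → ) F: FIRST = { ')' }
F has only one production, so no FIRST/FIRST conflict is possible there.

All alternatives of each non-terminal have pairwise disjoint FIRST sets.

Answer: No FIRST/FIRST conflicts.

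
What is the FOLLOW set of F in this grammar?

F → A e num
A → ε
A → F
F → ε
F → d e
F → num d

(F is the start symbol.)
{ $, 'e' }

To compute FOLLOW(F), find every occurrence of F on a right-hand side N → α F β: add FIRST(β) \ {ε}, and if β is empty or nullable also add FOLLOW(N). Iterate to a fixed point.

F is the start symbol, so $ ∈ FOLLOW(F).
In A → F: F is at the end, add FOLLOW(A)

The FOLLOW sets referred to above (computed the same way, to a fixed point):
  FOLLOW(A) = { 'e' }

Taking the union: FOLLOW(F) = { $, 'e' }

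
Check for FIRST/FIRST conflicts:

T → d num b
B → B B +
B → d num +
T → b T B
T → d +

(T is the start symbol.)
Yes. T → d num b / T → d '+' on { 'd' }; B → B B '+' / B → d num '+' on { 'd' }

FIRST sets of the non-terminals at (or reachable through a nullable prefix from) the front of some alternative:
  FIRST(B) = { 'd' }

Productions for T:
  T → d num b: FIRST = { 'd' }
  T → b T B: FIRST = { 'b' }
  T → d +: FIRST = { 'd' }
Productions for B:
  B → B B +: FIRST = { 'd' }
  B → d num +: FIRST = { 'd' }

Conflict for T: T → d num b and T → d +
  Overlap: { 'd' }
Conflict for B: B → B B + and B → d num +
  Overlap: { 'd' }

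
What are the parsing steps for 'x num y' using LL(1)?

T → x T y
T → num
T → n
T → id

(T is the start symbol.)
LL(1) parsing maintains a stack (initially the start symbol over $) and the input. At each step: if the stack top is a terminal, match it against the current input token; if it is a non-terminal N, replace it with the RHS of M[N, lookahead] (the unique production whose predict set contains the lookahead).

Stack is shown with the top on the left.

Stack    Input      Action
--------------------------
T $      x num y $  output T → x T y
x T y $  x num y $  match 'x'
T y $    num y $    output T → num
num y $  num y $    match 'num'
y $      y $        match 'y'
$        $          accept

The string is accepted.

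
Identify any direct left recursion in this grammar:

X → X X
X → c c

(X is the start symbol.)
Direct left recursion occurs when N → N α for some non-terminal N (the right-hand side begins with the left-hand side itself).

X → X X: LEFT RECURSIVE (starts with X)
X → c c: starts with c

The grammar has direct left recursion on: X.

Answer: Yes, X is left-recursive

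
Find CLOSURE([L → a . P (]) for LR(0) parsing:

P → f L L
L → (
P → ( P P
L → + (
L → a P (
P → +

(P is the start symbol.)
Start with: [L → a . P (]
  [L → a . P (] has the dot before P: add [P → . f L L], [P → . ( P P], [P → . +]
No further items can be added.

CLOSURE = { [L → a . P (], [P → . ( P P], [P → . +], [P → . f L L] }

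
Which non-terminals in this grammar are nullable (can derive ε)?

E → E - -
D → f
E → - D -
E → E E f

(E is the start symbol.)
None

There are no ε-productions, so no non-terminal can derive ε.
No non-terminals are nullable.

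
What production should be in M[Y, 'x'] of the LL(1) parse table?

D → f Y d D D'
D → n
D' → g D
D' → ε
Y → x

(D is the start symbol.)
Y → x

To find M[Y, 'x'], we find productions for Y where 'x' is in the predict set (PREDICT(N → α) = (FIRST(α) \ {ε}) ∪ (FOLLOW(N) if α ⇒* ε)).

Y → x: PREDICT = { 'x' }
  'x' is in predict set, so this production goes in M[Y, 'x']

M[Y, 'x'] = Y → x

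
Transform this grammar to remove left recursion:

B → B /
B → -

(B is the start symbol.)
B → - B'
B' → / B'
B' → ε

B is directly left-recursive. The standard transformation for
  A → A α₁ | ... | A α_m | β₁ | ... | β_n
is
  A  → β₁ A' | ... | β_n A'
  A' → α₁ A' | ... | α_m A' | ε

B → - becomes B → - B'
B → B / becomes B' → / B'
Add B' → ε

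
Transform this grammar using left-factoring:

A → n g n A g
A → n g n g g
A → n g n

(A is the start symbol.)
A → n g n A'
A' → A g
A' → g g
A' → ε

Left-factoring transforms A → αβ₁ | αβ₂ into A → αA' and A' → β₁ | β₂
(α is the longest common prefix among the alternatives). Repeat until
no nonterminal has two alternatives with a common prefix.

Round 1: A has alternatives sharing prefix 'n g n'. Introduce A': A → n g n A'
  Add: A' → A g
  Add: A' → g g
  Add: A' → ε

No remaining common prefixes — done.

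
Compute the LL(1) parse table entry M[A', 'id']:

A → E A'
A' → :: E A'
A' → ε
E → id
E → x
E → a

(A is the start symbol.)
Empty (error entry)

To find M[A', 'id'], we find productions for A' where 'id' is in the predict set (PREDICT(N → α) = (FIRST(α) \ {ε}) ∪ (FOLLOW(N) if α ⇒* ε)).

Relevant sets:
  FOLLOW(A') = { $ }

A' → :: E A': PREDICT = { '::' }
A' → ε: PREDICT = { $ }

M[A', 'id'] is empty (no production applies)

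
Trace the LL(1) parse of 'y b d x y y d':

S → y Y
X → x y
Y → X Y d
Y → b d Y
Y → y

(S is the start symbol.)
Stack is shown with the top on the left.

Stack      Input            Action
----------------------------------
S $        y b d x y y d $  output S → y Y
y Y $      y b d x y y d $  match 'y'
Y $        b d x y y d $    output Y → b d Y
b d Y $    b d x y y d $    match 'b'
d Y $      d x y y d $      match 'd'
Y $        x y y d $        output Y → X Y d
X Y d $    x y y d $        output X → x y
x y Y d $  x y y d $        match 'x'
y Y d $    y y d $          match 'y'
Y d $      y d $            output Y → y
y d $      y d $            match 'y'
d $        d $              match 'd'
$          $                accept

The string is accepted.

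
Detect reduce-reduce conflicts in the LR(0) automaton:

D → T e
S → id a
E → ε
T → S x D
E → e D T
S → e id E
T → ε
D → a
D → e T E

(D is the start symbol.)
A reduce-reduce conflict occurs when an LR(0) state has two complete items [A → α .] and [B → β .] — both call for a reduction, and with no lookahead the parser cannot choose between them.

Augment with D' → D and build the canonical LR(0) collection (I0 = CLOSURE({[D' → . D]}), then GOTO on every symbol after a dot until no new states appear). It has 20 states:
  I0: { [D → . T e], [D → . a], [D → . e T E], [D' → . D], [S → . e id E], [S → . id a], [T → . S x D], [T → .] }  — shift, reduce
  I1: { [D' → D .] }  — accept
  I2: { [T → S . x D] }  — shift
  I3: { [D → T . e] }  — shift
  I4: { [D → a .] }  — reduce
  I5: { [D → e . T E], [S → . e id E], [S → . id a], [S → e . id E], [T → . S x D], [T → .] }  — shift, reduce
  I6: { [S → id . a] }  — shift
  I7: { [S → id a .] }  — reduce
  I8: { [D → e T . E], [E → . e D T], [E → .] }  — shift, reduce
  I9: { [S → e . id E] }  — shift
  I10: { [E → . e D T], [E → .], [S → e id . E], [S → id . a] }  — shift, reduce
  I11: { [S → e id E .] }  — reduce
  I12: { [D → . T e], [D → . a], [D → . e T E], [E → e . D T], [S → . e id E], [S → . id a], [T → . S x D], [T → .] }  — shift, reduce
  I13: { [E → e D . T], [S → . e id E], [S → . id a], [T → . S x D], [T → .] }  — shift, reduce
  I14: { [E → e D T .] }  — reduce
  I15: { [E → . e D T], [E → .], [S → e id . E] }  — shift, reduce
  I16: { [D → e T E .] }  — reduce
  I17: { [D → T e .] }  — reduce
  I18: { [D → . T e], [D → . a], [D → . e T E], [S → . e id E], [S → . id a], [T → . S x D], [T → .], [T → S x . D] }  — shift, reduce
  I19: { [T → S x D .] }  — reduce

No state contains more than one complete item.

Answer: No reduce-reduce conflicts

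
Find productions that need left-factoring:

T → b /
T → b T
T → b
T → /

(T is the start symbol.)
Left-factoring is needed when two productions for the same non-terminal
share a common prefix on the right-hand side.

Productions for T:
  T → b /
  T → b T
  T → b
  T → /

Found common prefix 'b' in productions for T

Answer: Yes, T has productions with common prefix 'b'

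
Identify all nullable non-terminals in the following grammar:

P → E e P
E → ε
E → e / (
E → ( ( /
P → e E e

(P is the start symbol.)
{ 'E' }

A non-terminal is nullable if it can derive ε (the empty string): either it has an ε-production, or it has a production whose right-hand side consists entirely of nullable non-terminals.

ε-productions: E → ε
So E is immediately nullable.
No further non-terminal can be added: every production for the remaining non-terminals contains a terminal or a non-nullable non-terminal.
Nullable = { 'E' }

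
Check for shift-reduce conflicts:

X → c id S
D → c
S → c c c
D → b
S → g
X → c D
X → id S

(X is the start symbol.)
No shift-reduce conflicts

Augment with X' → X and build the canonical LR(0) collection (I0 = CLOSURE({[X' → . X]}), then GOTO on every symbol after a dot until no new states appear). It has 14 states:
  I0: { [X → . c D], [X → . c id S], [X → . id S], [X' → . X] }  — shift
  I1: { [X' → X .] }  — accept
  I2: { [D → . b], [D → . c], [X → c . D], [X → c . id S] }  — shift
  I3: { [S → . c c c], [S → . g], [X → id . S] }  — shift
  I4: { [X → id S .] }  — reduce
  I5: { [S → c . c c] }  — shift
  I6: { [S → g .] }  — reduce
  I7: { [S → c c . c] }  — shift
  I8: { [S → c c c .] }  — reduce
  I9: { [X → c D .] }  — reduce
  I10: { [D → b .] }  — reduce
  I11: { [D → c .] }  — reduce
  I12: { [S → . c c c], [S → . g], [X → c id . S] }  — shift
  I13: { [X → c id S .] }  — reduce

No state contains both a complete item and a shift item.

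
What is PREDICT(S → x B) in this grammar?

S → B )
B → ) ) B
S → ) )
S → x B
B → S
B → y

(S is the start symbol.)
{ 'x' }

PREDICT(S → x B) = (FIRST(RHS) \ {ε}) ∪ (FOLLOW(S) if ε ∈ FIRST(RHS), i.e. RHS ⇒* ε)
FIRST(x B) = { 'x' }
ε ∉ FIRST(x B), so FOLLOW(S) is not added.
PREDICT(S → x B) = { 'x' }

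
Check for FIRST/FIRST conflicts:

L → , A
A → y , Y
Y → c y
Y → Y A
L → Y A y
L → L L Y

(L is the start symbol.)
FIRST sets of the non-terminals at (or reachable through a nullable prefix from) the front of some alternative:
  FIRST(Y) = { 'c' }
  FIRST(L) = { ',', 'c' }

Productions for L:
  L → , A: FIRST = { ',' }
  L → Y A y: FIRST = { 'c' }
  L → L L Y: FIRST = { ',', 'c' }
Productions for Y:
  Y → c y: FIRST = { 'c' }
  Y → Y A: FIRST = { 'c' }
A has only one production, so no FIRST/FIRST conflict is possible there.

Conflict for L: L → , A and L → L L Y
  Overlap: { ',' }
Conflict for L: L → Y A y and L → L L Y
  Overlap: { 'c' }
Conflict for Y: Y → c y and Y → Y A
  Overlap: { 'c' }

Answer: Yes. L → ',' A / L → L L Y on { ',' }; L → Y A y / L → L L Y on { 'c' }; Y → c y / Y → Y A on { 'c' }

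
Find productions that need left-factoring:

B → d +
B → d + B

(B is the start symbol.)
Yes, B has productions with common prefix 'd +'

Left-factoring is needed when two productions for the same non-terminal
share a common prefix on the right-hand side.

Productions for B:
  B → d +
  B → d + B

Found common prefix 'd +' in productions for B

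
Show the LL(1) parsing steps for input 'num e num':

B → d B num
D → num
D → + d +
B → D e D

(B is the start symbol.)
LL(1) parsing maintains a stack (initially the start symbol over $) and the input. At each step: if the stack top is a terminal, match it against the current input token; if it is a non-terminal N, replace it with the RHS of M[N, lookahead] (the unique production whose predict set contains the lookahead).

Stack is shown with the top on the left.

Stack      Input        Action
------------------------------
B $        num e num $  output B → D e D
D e D $    num e num $  output D → num
num e D $  num e num $  match 'num'
e D $      e num $      match 'e'
D $        num $        output D → num
num $      num $        match 'num'
$          $            accept

The string is accepted.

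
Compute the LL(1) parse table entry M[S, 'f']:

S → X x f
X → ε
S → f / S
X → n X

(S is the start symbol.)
S → f / S

To find M[S, 'f'], we find productions for S where 'f' is in the predict set (PREDICT(N → α) = (FIRST(α) \ {ε}) ∪ (FOLLOW(N) if α ⇒* ε)).

Relevant sets:
  FIRST(X) = { 'n', ε }

S → X x f: PREDICT = { 'n', 'x' }
S → f / S: PREDICT = { 'f' }
  'f' is in predict set, so this production goes in M[S, 'f']

M[S, 'f'] = S → f / S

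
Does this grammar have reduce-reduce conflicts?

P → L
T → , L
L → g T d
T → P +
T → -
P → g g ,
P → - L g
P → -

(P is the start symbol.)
A reduce-reduce conflict occurs when an LR(0) state has two complete items [A → α .] and [B → β .] — both call for a reduction, and with no lookahead the parser cannot choose between them.

Augment with P' → P and build the canonical LR(0) collection (I0 = CLOSURE({[P' → . P]}), then GOTO on every symbol after a dot until no new states appear). It has 17 states:
  I0: { [L → . g T d], [P → . - L g], [P → . -], [P → . L], [P → . g g ,], [P' → . P] }  — shift
  I1: { [L → . g T d], [P → - . L g], [P → - .] }  — shift, reduce
  I2: { [P → L .] }  — reduce
  I3: { [P' → P .] }  — accept
  I4: { [L → . g T d], [L → g . T d], [P → . - L g], [P → . -], [P → . L], [P → . g g ,], [P → g . g ,], [T → . , L], [T → . -], [T → . P +] }  — shift
  I5: { [L → . g T d], [T → , . L] }  — shift
  I6: { [L → . g T d], [P → - . L g], [P → - .], [T → - .] }  — shift, 2 reduces
  I7: { [T → P . +] }  — shift
  I8: { [L → g T . d] }  — shift
  I9: { [L → . g T d], [L → g . T d], [P → . - L g], [P → . -], [P → . L], [P → . g g ,], [P → g . g ,], [P → g g . ,], [T → . , L], [T → . -], [T → . P +] }  — shift
  I10: { [L → . g T d], [P → g g , .], [T → , . L] }  — shift, reduce
  I11: { [T → , L .] }  — reduce
  I12: { [L → . g T d], [L → g . T d], [P → . - L g], [P → . -], [P → . L], [P → . g g ,], [T → . , L], [T → . -], [T → . P +] }  — shift
  I13: { [L → g T d .] }  — reduce
  I14: { [T → P + .] }  — reduce
  I15: { [P → - L . g] }  — shift
  I16: { [P → - L g .] }  — reduce

I6 contains complete items [P → - .], [T → - .] — reduce-reduce conflict.

Answer: Yes — I6: [P → - .] vs [T → - .]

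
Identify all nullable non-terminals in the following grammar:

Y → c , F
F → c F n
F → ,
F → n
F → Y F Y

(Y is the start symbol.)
None

A non-terminal is nullable if it can derive ε (the empty string): either it has an ε-production, or it has a production whose right-hand side consists entirely of nullable non-terminals.

There are no ε-productions, so no non-terminal can derive ε.
No non-terminals are nullable.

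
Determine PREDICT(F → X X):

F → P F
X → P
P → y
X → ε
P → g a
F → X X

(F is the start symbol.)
{ $, 'g', 'y' }

PREDICT(F → X X) = (FIRST(RHS) \ {ε}) ∪ (FOLLOW(F) if ε ∈ FIRST(RHS), i.e. RHS ⇒* ε)
FIRST(X) = { 'g', 'y', ε }
FIRST(X X) = { 'g', 'y', ε }
ε ∈ FIRST(X X) (the right-hand side is nullable), so add FOLLOW(F) = { $ }
PREDICT(F → X X) = { $, 'g', 'y' }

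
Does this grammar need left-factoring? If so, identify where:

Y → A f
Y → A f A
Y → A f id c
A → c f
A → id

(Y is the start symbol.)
Left-factoring is needed when two productions for the same non-terminal
share a common prefix on the right-hand side.

Productions for Y:
  Y → A f
  Y → A f A
  Y → A f id c
Productions for A:
  A → c f
  A → id

Found common prefix 'A f' in productions for Y

Answer: Yes, Y has productions with common prefix 'A f'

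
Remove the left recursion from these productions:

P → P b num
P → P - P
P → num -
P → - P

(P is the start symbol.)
P → num - P'
P → - P P'
P' → b num P'
P' → - P P'
P' → ε

P is directly left-recursive. The standard transformation for
  A → A α₁ | ... | A α_m | β₁ | ... | β_n
is
  A  → β₁ A' | ... | β_n A'
  A' → α₁ A' | ... | α_m A' | ε

P → num - becomes P → num - P'
P → - P becomes P → - P P'
P → P b num becomes P' → b num P'
P → P - P becomes P' → - P P'
Add P' → ε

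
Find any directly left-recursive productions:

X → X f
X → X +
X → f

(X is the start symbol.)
Yes, X is left-recursive

X → X f: LEFT RECURSIVE (starts with X)
X → X +: LEFT RECURSIVE (starts with X)
X → f: starts with f

The grammar has direct left recursion on: X.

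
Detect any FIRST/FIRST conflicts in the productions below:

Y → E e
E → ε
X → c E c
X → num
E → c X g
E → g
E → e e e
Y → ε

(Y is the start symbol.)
A FIRST/FIRST conflict occurs when two productions N → α and N → β for the same non-terminal have FIRST(α) ∩ FIRST(β) ≠ ∅ (with ε ∈ FIRST of a nullable right-hand side, so two nullable alternatives also conflict).

FIRST sets of the non-terminals at (or reachable through a nullable prefix from) the front of some alternative:
  FIRST(E) = { 'c', 'e', 'g', ε }

Productions for Y:
  Y → E e: FIRST = { 'c', 'e', 'g' }
  Y → ε: FIRST = { ε }
Productions for E:
  E → ε: FIRST = { ε }
  E → c X g: FIRST = { 'c' }
  E → g: FIRST = { 'g' }
  E → e e e: FIRST = { 'e' }
Productions for X:
  X → c E c: FIRST = { 'c' }
  X → num: FIRST = { 'num' }

All alternatives of each non-terminal have pairwise disjoint FIRST sets.

Answer: No FIRST/FIRST conflicts.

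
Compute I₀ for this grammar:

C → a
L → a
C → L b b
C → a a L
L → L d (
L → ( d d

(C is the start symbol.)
{ [C → . L b b], [C → . a a L], [C → . a], [C' → . C], [L → . ( d d], [L → . L d (], [L → . a] }

First, augment the grammar with C' → C
I₀ = CLOSURE({ [C' → . C] }):
  [C' → . C] has the dot before C: add [C → . a], [C → . L b b], [C → . a a L]
  [C → . L b b] has the dot before L: add [L → . a], [L → . L d (], [L → . ( d d]
No further items can be added.

I₀ = { [C → . L b b], [C → . a a L], [C → . a], [C' → . C], [L → . ( d d], [L → . L d (], [L → . a] }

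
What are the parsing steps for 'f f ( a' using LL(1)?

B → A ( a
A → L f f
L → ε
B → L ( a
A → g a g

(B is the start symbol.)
LL(1) parsing maintains a stack (initially the start symbol over $) and the input. At each step: if the stack top is a terminal, match it against the current input token; if it is a non-terminal N, replace it with the RHS of M[N, lookahead] (the unique production whose predict set contains the lookahead).

Stack is shown with the top on the left.

Stack        Input      Action
------------------------------
B $          f f ( a $  output B → A ( a
A ( a $      f f ( a $  output A → L f f
L f f ( a $  f f ( a $  output L → ε
f f ( a $    f f ( a $  match 'f'
f ( a $      f ( a $    match 'f'
( a $        ( a $      match '('
a $          a $        match 'a'
$            $          accept

The string is accepted.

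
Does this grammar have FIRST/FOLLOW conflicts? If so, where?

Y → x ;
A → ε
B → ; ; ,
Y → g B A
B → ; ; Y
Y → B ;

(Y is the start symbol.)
A FIRST/FOLLOW conflict occurs when a non-terminal N has a nullable alternative N → β (β ⇒* ε) and another alternative N → α with FIRST(α) ∩ FOLLOW(N) ≠ ∅: on such a lookahead the parser cannot decide between expanding α and letting N vanish via β.

Nullable non-terminals: A.
A has a nullable alternative but only one production, so nothing to check.

B, Y have no nullable alternative, so no FIRST/FOLLOW check is needed there.

No FIRST/FOLLOW conflicts found.

Answer: No FIRST/FOLLOW conflicts.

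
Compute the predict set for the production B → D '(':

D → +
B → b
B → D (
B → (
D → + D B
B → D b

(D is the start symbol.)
{ '+' }

PREDICT(B → D '(') = (FIRST(RHS) \ {ε}) ∪ (FOLLOW(B) if ε ∈ FIRST(RHS), i.e. RHS ⇒* ε)
FIRST(D) = { '+' }
FIRST(D '(') = { '+' }
ε ∉ FIRST(D '('), so FOLLOW(B) is not added.
PREDICT(B → D '(') = { '+' }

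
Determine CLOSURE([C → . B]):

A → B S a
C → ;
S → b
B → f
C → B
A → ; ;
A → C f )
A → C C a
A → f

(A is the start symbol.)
To compute CLOSURE, for each item [A → α.Bβ] where B is a non-terminal, add [B → .γ] for all productions B → γ; repeat for the newly added items until nothing changes.

Start with: [C → . B]
  [C → . B] has the dot before B: add [B → . f]
No further items can be added.

CLOSURE = { [B → . f], [C → . B] }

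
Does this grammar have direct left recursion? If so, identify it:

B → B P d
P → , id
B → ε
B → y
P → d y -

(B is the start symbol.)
B → B P d: LEFT RECURSIVE (starts with B)
P → , id: starts with ','
B → ε: starts with ε
B → y: starts with y
P → d y -: starts with d

The grammar has direct left recursion on: B.

Answer: Yes, B is left-recursive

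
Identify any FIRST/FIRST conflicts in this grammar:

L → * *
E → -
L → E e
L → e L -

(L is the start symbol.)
No FIRST/FIRST conflicts.

A FIRST/FIRST conflict occurs when two productions N → α and N → β for the same non-terminal have FIRST(α) ∩ FIRST(β) ≠ ∅ (with ε ∈ FIRST of a nullable right-hand side, so two nullable alternatives also conflict).

FIRST sets of the non-terminals at (or reachable through a nullable prefix from) the front of some alternative:
  FIRST(E) = { '-' }

Productions for L:
  L → * *: FIRST = { '*' }
  L → E e: FIRST = { '-' }
  L → e L -: FIRST = { 'e' }
E has only one production, so no FIRST/FIRST conflict is possible there.

All alternatives of each non-terminal have pairwise disjoint FIRST sets.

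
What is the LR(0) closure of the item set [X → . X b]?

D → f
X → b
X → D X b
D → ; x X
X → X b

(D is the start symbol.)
To compute CLOSURE, for each item [A → α.Bβ] where B is a non-terminal, add [B → .γ] for all productions B → γ; repeat for the newly added items until nothing changes.

Start with: [X → . X b]
  [X → . X b] has the dot before X: add [X → . b], [X → . D X b]
  [X → . D X b] has the dot before D: add [D → . f], [D → . ; x X]
No further items can be added.

CLOSURE = { [D → . ; x X], [D → . f], [X → . D X b], [X → . X b], [X → . b] }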